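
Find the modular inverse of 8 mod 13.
Since 13 is prime, by Fermat 8^(-1) ≡ 8^{11} ≡ 5 (mod 13). Verify: 8 × 5 = 40 ≡ 1 (mod 13)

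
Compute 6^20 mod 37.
By repeated squaring mod 37: 6^{1}≡6, 6^{2}≡36, 6^{4}≡1, 6^{8}≡1, 6^{16}≡1. Then 6^{20} = 6^{16+4} ≡ 1 × 1 ≡ 1 mod 37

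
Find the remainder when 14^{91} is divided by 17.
By Fermat: 14^{16} ≡ 1 mod 17. 91 = 5×16 + 11. So 14^{91} ≡ 14^{11} ≡ 10 mod 17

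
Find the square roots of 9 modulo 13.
The square roots of 9 mod 13 are 3 and 10. Verify: 3² = 9 ≡ 9 mod 13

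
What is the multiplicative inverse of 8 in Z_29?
Since 29 is prime, by Fermat 8^(-1) ≡ 8^{27} ≡ 11 (mod 29). Verify: 8 × 11 = 88 ≡ 1 (mod 29)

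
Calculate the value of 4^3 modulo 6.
4^{3} = 64 ≡ 4 mod 6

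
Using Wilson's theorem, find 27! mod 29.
(28)! = (27)! × (28) ≡ -1 mod 29. So (27)! ≡ -1 × (28)^(-1) ≡ (-1)×(-1) = 1 mod 29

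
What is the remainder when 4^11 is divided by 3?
Using Fermat: 4^{2} ≡ 1 mod 3. 11 ≡ 1 mod 2. So 4^{11} ≡ 4^{1} ≡ 1 mod 3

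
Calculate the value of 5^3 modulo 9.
5^{3} = 125 ≡ 8 (mod 9)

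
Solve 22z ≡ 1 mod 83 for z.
Since 83 is prime, by Fermat 22^(-1) ≡ 22^{81} ≡ 34 mod 83. Verify: 22 × 34 = 748 ≡ 1 mod 83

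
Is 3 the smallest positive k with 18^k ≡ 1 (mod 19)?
Powers of 18 mod 19: 18^1≡18, 18^2≡1. Already 18^2≡1, so the order is 2 < 3. No, the actual order is 2.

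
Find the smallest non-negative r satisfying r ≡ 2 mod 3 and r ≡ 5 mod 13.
M = 3 × 13 = 39. M₁ = 13, y₁ ≡ 1 mod 3. M₂ = 3, y₂ ≡ 9 mod 13. r = 2×13×1 + 5×3×9 ≡ 5 mod 39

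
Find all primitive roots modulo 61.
There are φ(60) = 16 primitive roots mod 61: {2, 6, 7, 10, 17, 18, 26, 30, 31, 35, 43, 44, 51, 54, 55, 59}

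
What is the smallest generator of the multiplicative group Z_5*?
g = 2. Powers: [2, 4, 3, 1] generates all 4 non-zero residues.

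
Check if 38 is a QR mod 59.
By Euler's criterion: 38^{29} ≡ 58 (mod 59). Since this equals -1 (≡ 58), 38 is not a QR.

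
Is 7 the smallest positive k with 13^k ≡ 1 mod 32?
Powers of 13 mod 32: 13^1≡13, 13^2≡9, 13^3≡21, 13^4≡17, 13^5≡29, 13^6≡25, 13^7≡5, 13^8≡1. 13^7≡5≢1, so ord ≠ 7. No, the actual order is 8.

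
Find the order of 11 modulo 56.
Powers of 11 mod 56: 11^1≡11, 11^2≡9, 11^3≡43, 11^4≡25, 11^5≡51, 11^6≡1. So the order of 11 is 6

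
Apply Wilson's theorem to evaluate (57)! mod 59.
(58)! = (57)! × (58) ≡ -1 mod 59. So (57)! ≡ -1 × (58)^(-1) ≡ (-1)×(-1) = 1 mod 59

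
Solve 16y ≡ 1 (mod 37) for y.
Since 37 is prime, by Fermat 16^(-1) ≡ 16^{35} ≡ 7 (mod 37). Verify: 16 × 7 = 112 ≡ 1 (mod 37)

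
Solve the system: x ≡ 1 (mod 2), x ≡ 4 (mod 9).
M = 2 × 9 = 18. M₁ = 9, y₁ ≡ 1 (mod 2). M₂ = 2, y₂ ≡ 5 (mod 9). x = 1×9×1 + 4×2×5 ≡ 13 (mod 18)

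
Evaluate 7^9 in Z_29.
By repeated squaring (mod 29): 7^{1}≡7, 7^{2}≡20, 7^{4}≡23, 7^{8}≡7. Then 7^{9} = 7^{8+1} ≡ 7 × 7 ≡ 20 (mod 29)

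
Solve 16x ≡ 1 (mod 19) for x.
Since 19 is prime, by Fermat 16^(-1) ≡ 16^{17} ≡ 6 (mod 19). Verify: 16 × 6 = 96 ≡ 1 (mod 19)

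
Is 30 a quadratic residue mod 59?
By Euler's criterion: 30^{29} ≡ 58 (mod 59). Since this equals -1 (≡ 58), 30 is not a QR.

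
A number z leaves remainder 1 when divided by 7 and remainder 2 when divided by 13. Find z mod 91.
M = 7 × 13 = 91. M₁ = 13, y₁ ≡ 6 mod 7. M₂ = 7, y₂ ≡ 2 mod 13. z = 1×13×6 + 2×7×2 ≡ 15 mod 91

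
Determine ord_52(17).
Powers of 17 mod 52: 17^1≡17, 17^2≡29, 17^3≡25, 17^4≡9, 17^5≡49, 17^6≡1. Order = 6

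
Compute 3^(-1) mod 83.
Since 83 is prime, by Fermat 3^(-1) ≡ 3^{81} ≡ 28 mod 83. Verify: 3 × 28 = 84 ≡ 1 mod 83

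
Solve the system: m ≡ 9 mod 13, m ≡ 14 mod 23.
M = 13 × 23 = 299. M₁ = 23, y₁ ≡ 4 mod 13. M₂ = 13, y₂ ≡ 16 mod 23. m = 9×23×4 + 14×13×16 ≡ 152 mod 299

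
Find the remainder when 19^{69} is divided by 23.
By Fermat: 19^{22} ≡ 1 (mod 23). 69 = 3×22 + 3. So 19^{69} ≡ 19^{3} ≡ 5 (mod 23)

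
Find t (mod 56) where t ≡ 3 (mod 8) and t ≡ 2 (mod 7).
M = 8 × 7 = 56. M₁ = 7, y₁ ≡ 7 (mod 8). M₂ = 8, y₂ ≡ 1 (mod 7). t = 3×7×7 + 2×8×1 ≡ 51 (mod 56)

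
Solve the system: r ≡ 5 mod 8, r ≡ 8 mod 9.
M = 8 × 9 = 72. M₁ = 9, y₁ ≡ 1 mod 8. M₂ = 8, y₂ ≡ 8 mod 9. r = 5×9×1 + 8×8×8 ≡ 53 mod 72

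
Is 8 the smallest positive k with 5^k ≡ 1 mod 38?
Powers of 5 mod 38: 5^1≡5, 5^2≡25, 5^3≡11, 5^4≡17, 5^5≡9, 5^6≡7, 5^7≡35, 5^8≡23, 5^9≡1. 5^8≡23≢1, so ord ≠ 8. No, the actual order is 9.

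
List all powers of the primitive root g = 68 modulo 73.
68^1, 68^2, ..., 68^{72} mod 73: [68, 25, 21, 41, 14, 3, 58, 2, 63, 50, 42, 9, 28, 6, 43, 4, 53, 27, 11, 18, 56, 12, 13, 8, 33, 54, 22, 36, 39, 24, 26, 16, 66, 35, 44, 72, 5, 48, 52, 32, 59, 70, 15, 71, 10, 23, 31, 64, 45, 67, 30, 69, 20, 46, 62, 55, 17, 61, 60, 65, 40, 19, 51, 37, 34, 49, 47, 57, 7, 38, 29, 1]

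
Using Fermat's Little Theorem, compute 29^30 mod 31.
By Fermat's Little Theorem, 29^{30} ≡ 1 mod 31 since 31 is prime and gcd(29, 31) = 1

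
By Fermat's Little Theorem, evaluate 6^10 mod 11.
By Fermat's Little Theorem, 6^{10} ≡ 1 mod 11 since 11 is prime and gcd(6, 11) = 1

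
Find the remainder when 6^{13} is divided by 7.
By Fermat: 6^{6} ≡ 1 mod 7. 13 = 2×6 + 1. So 6^{13} ≡ 6^{1} ≡ 6 mod 7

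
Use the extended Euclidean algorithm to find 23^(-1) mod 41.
Extended GCD: 23(-16) + 41(9) = 1. So 23^(-1) ≡ -16 ≡ 25 mod 41. Verify: 23 × 25 = 575 ≡ 1 mod 41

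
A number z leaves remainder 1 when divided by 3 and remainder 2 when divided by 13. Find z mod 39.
M = 3 × 13 = 39. M₁ = 13, y₁ ≡ 1 mod 3. M₂ = 3, y₂ ≡ 9 mod 13. z = 1×13×1 + 2×3×9 ≡ 28 mod 39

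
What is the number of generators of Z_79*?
Number of primitive roots mod 79 = φ(p-1) = φ(78) = 24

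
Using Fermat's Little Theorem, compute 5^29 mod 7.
By Fermat: 5^{6} ≡ 1 (mod 7). 29 = 4×6 + 5. So 5^{29} ≡ 5^{5} ≡ 3 (mod 7)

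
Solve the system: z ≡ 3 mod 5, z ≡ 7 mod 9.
M = 5 × 9 = 45. M₁ = 9, y₁ ≡ 4 mod 5. M₂ = 5, y₂ ≡ 2 mod 9. z = 3×9×4 + 7×5×2 ≡ 43 mod 45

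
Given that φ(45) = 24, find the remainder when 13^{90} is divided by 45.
By Euler: 13^{24} ≡ 1 mod 45 since gcd(13, 45) = 1. 90 = 3×24 + 18. So 13^{90} ≡ 13^{18} ≡ 19 mod 45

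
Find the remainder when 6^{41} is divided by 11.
By Fermat: 6^{10} ≡ 1 (mod 11). 41 = 4×10 + 1. So 6^{41} ≡ 6^{1} ≡ 6 (mod 11)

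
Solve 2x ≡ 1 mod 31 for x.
Since 31 is prime, by Fermat 2^(-1) ≡ 2^{29} ≡ 16 mod 31. Verify: 2 × 16 = 32 ≡ 1 mod 31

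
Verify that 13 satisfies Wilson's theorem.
(12)! mod 13 = 12. Since this equals -1 (mod 13), Wilson confirms 13 is prime.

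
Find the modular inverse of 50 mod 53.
Since 53 is prime, by Fermat 50^(-1) ≡ 50^{51} ≡ 35 (mod 53). Verify: 50 × 35 = 1750 ≡ 1 (mod 53)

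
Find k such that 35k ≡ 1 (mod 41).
Since 41 is prime, by Fermat 35^(-1) ≡ 35^{39} ≡ 34 (mod 41). Verify: 35 × 34 = 1190 ≡ 1 (mod 41)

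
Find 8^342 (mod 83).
Using Fermat: 8^{82} ≡ 1 (mod 83). 342 ≡ 14 (mod 82). So 8^{342} ≡ 8^{14} ≡ 81 (mod 83)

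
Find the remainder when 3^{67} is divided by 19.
By Fermat: 3^{18} ≡ 1 mod 19. 67 = 3×18 + 13. So 3^{67} ≡ 3^{13} ≡ 14 mod 19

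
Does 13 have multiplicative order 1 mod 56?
Powers of 13 mod 56: 13^1≡13, 13^2≡1. 13^1≡13≢1, so ord ≠ 1. No, the actual order is 2.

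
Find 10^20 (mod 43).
By repeated squaring (mod 43): 10^{1}≡10, 10^{2}≡14, 10^{4}≡24, 10^{8}≡17, 10^{16}≡31. Then 10^{20} = 10^{16+4} ≡ 31 × 24 ≡ 13 (mod 43)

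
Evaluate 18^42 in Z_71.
By repeated squaring (mod 71): 18^{1}≡18, 18^{2}≡40, 18^{4}≡38, 18^{8}≡24, 18^{16}≡8, 18^{32}≡64. Then 18^{42} = 18^{32+8+2} ≡ 64 × 24 × 40 ≡ 25 (mod 71)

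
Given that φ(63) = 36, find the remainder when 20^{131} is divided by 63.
By Euler: 20^{36} ≡ 1 mod 63 since gcd(20, 63) = 1. 131 = 3×36 + 23. So 20^{131} ≡ 20^{23} ≡ 41 mod 63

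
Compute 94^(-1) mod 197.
Since 197 is prime, by Fermat 94^(-1) ≡ 94^{195} ≡ 153 mod 197. Verify: 94 × 153 = 14382 ≡ 1 mod 197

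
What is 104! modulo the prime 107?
(106)! = (104)! × (105) × (106) ≡ -1 mod 107. So (104)! ≡ -1 × [(106)(105)]^(-1) ≡ 53 mod 107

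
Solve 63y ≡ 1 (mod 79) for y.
Since 79 is prime, by Fermat 63^(-1) ≡ 63^{77} ≡ 74 (mod 79). Verify: 63 × 74 = 4662 ≡ 1 (mod 79)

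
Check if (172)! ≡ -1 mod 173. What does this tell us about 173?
(172)! mod 173 = 172. Since this equals -1 mod 173, Wilson confirms 173 is prime.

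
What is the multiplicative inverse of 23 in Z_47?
Since 47 is prime, by Fermat 23^(-1) ≡ 23^{45} ≡ 45 mod 47. Verify: 23 × 45 = 1035 ≡ 1 mod 47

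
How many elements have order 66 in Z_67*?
A prime p has φ(p-1) primitive roots; here φ(66) = 20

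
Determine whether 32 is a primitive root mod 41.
32^{4} ≡ 1 mod 41 and 4 < 40, so ord_41(32) = 4 ≠ 40 and 32 is not a primitive root.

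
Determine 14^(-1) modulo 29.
Since 29 is prime, by Fermat 14^(-1) ≡ 14^{27} ≡ 27 mod 29. Verify: 14 × 27 = 378 ≡ 1 mod 29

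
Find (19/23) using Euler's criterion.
(19/23) = 19^{11} mod 23 = -1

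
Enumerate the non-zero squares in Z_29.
QRs mod 29: {1, 4, 5, 6, 7, 9, 13, 16, 20, 22, 23, 24, 25, 28}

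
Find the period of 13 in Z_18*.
Powers of 13 mod 18: 13^1≡13, 13^2≡7, 13^3≡1. ord_18(13) = 3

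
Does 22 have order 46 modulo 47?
ord_47(22) divides 46. For each prime q|46: 22^{23}≡46, 22^{2}≡14, none ≡ 1. So 22 has order 46 and is a primitive root mod 47.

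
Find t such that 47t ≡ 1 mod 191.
Since 191 is prime, by Fermat 47^(-1) ≡ 47^{189} ≡ 126 mod 191. Verify: 47 × 126 = 5922 ≡ 1 mod 191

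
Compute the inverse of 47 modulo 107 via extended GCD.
Extended GCD: 47(41) + 107(-18) = 1. So 47^(-1) ≡ 41 (mod 107). Verify: 47 × 41 = 1927 ≡ 1 (mod 107)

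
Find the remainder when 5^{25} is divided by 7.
By Fermat: 5^{6} ≡ 1 mod 7. 25 = 4×6 + 1. So 5^{25} ≡ 5^{1} ≡ 5 mod 7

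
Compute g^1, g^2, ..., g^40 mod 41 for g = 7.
7^1, 7^2, ..., 7^{40} mod 41: [7, 8, 15, 23, 38, 20, 17, 37, 13, 9, 22, 31, 12, 2, 14, 16, 30, 5, 35, 40, 34, 33, 26, 18, 3, 21, 24, 4, 28, 32, 19, 10, 29, 39, 27, 25, 11, 36, 6, 1]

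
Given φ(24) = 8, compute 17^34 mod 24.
By Euler: 17^{8} ≡ 1 (mod 24) since gcd(17, 24) = 1. 34 = 4×8 + 2. So 17^{34} ≡ 17^{2} ≡ 1 (mod 24)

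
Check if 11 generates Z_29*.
ord_29(11) divides 28. For each prime q|28: 11^{14}≡28, 11^{4}≡25, none ≡ 1. So 11 has order 28 and is a primitive root mod 29.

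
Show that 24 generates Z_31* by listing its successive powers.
24^1, 24^2, ..., 24^{30} mod 31: [24, 18, 29, 14, 26, 4, 3, 10, 23, 25, 11, 16, 12, 9, 30, 7, 13, 2, 17, 5, 27, 28, 21, 8, 6, 20, 15, 19, 22, 1]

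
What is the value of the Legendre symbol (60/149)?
(60/149) = 60^{74} mod 149 = -1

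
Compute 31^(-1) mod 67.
Since 67 is prime, by Fermat 31^(-1) ≡ 31^{65} ≡ 13 mod 67. Verify: 31 × 13 = 403 ≡ 1 mod 67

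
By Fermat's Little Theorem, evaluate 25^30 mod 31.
By Fermat's Little Theorem, 25^{30} ≡ 1 mod 31 since 31 is prime and gcd(25, 31) = 1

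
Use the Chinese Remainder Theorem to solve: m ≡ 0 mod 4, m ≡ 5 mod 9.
M = 4 × 9 = 36. M₁ = 9, y₁ ≡ 1 mod 4. M₂ = 4, y₂ ≡ 7 mod 9. m = 0×9×1 + 5×4×7 ≡ 32 mod 36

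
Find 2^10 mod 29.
By repeated squaring mod 29: 2^{1}≡2, 2^{2}≡4, 2^{4}≡16, 2^{8}≡24. Then 2^{10} = 2^{8+2} ≡ 24 × 4 ≡ 9 mod 29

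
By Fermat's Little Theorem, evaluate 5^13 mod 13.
By Fermat: 5^{12} ≡ 1 (mod 13). So 5^{13} = 5^{12} · 5^{1} ≡ 5^{1} ≡ 5 (mod 13)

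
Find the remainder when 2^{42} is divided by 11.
By Fermat: 2^{10} ≡ 1 (mod 11). 42 = 4×10 + 2. So 2^{42} ≡ 2^{2} ≡ 4 (mod 11)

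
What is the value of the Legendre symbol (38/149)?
(38/149) = 38^{74} mod 149 = -1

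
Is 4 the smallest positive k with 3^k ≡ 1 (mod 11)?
Powers of 3 mod 11: 3^1≡3, 3^2≡9, 3^3≡5, 3^4≡4, 3^5≡1. 3^4≡4≢1, so ord ≠ 4. No, the actual order is 5.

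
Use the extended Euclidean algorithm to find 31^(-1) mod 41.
Extended GCD: 31(4) + 41(-3) = 1. So 31^(-1) ≡ 4 mod 41. Verify: 31 × 4 = 124 ≡ 1 mod 41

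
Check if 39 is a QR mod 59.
By Euler's criterion: 39^{29} ≡ 58 mod 59. Since this equals -1 (≡ 58), 39 is not a QR.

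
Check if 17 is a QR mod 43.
By Euler's criterion: 17^{21} ≡ 1 (mod 43). Since this equals 1, 17 is a QR.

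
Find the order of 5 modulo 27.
Powers of 5 mod 27: 5^1≡5, 5^2≡25, 5^3≡17, 5^4≡4, 5^5≡20, 5^6≡19, 5^7≡14, 5^8≡16, 5^9≡26, 5^10≡22, 5^11≡2, 5^12≡10, 5^13≡23, 5^14≡7, 5^15≡8, 5^16≡13, 5^17≡11, 5^18≡1. Order = 18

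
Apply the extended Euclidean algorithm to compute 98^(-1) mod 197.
Extended GCD: 98(-2) + 197(1) = 1. So 98^(-1) ≡ -2 ≡ 195 mod 197. Verify: 98 × 195 = 19110 ≡ 1 mod 197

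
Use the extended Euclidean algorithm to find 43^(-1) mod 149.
Extended GCD: 43(52) + 149(-15) = 1. So 43^(-1) ≡ 52 (mod 149). Verify: 43 × 52 = 2236 ≡ 1 (mod 149)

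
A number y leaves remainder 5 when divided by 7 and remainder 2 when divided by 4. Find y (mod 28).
M = 7 × 4 = 28. M₁ = 4, y₁ ≡ 2 (mod 7). M₂ = 7, y₂ ≡ 3 (mod 4). y = 5×4×2 + 2×7×3 ≡ 26 (mod 28)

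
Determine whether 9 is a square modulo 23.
By Euler's criterion: 9^{11} ≡ 1 mod 23. Since this equals 1, 9 is a QR.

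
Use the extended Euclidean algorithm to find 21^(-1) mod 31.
Extended GCD: 21(3) + 31(-2) = 1. So 21^(-1) ≡ 3 (mod 31). Verify: 21 × 3 = 63 ≡ 1 (mod 31)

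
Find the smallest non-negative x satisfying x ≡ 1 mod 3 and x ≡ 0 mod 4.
M = 3 × 4 = 12. M₁ = 4, y₁ ≡ 1 mod 3. M₂ = 3, y₂ ≡ 3 mod 4. x = 1×4×1 + 0×3×3 ≡ 4 mod 12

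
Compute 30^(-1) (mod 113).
Since 113 is prime, by Fermat 30^(-1) ≡ 30^{111} ≡ 49 (mod 113). Verify: 30 × 49 = 1470 ≡ 1 (mod 113)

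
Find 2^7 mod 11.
By repeated squaring mod 11: 2^{1}≡2, 2^{2}≡4, 2^{4}≡5. Then 2^{7} = 2^{4+2+1} ≡ 5 × 4 × 2 ≡ 7 mod 11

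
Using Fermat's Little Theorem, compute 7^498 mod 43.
By Fermat: 7^{42} ≡ 1 mod 43. 498 ≡ 36 mod 42. So 7^{498} ≡ 7^{36} ≡ 1 mod 43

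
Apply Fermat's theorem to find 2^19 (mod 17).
By Fermat: 2^{16} ≡ 1 (mod 17). So 2^{19} = 2^{16} · 2^{3} ≡ 2^{3} ≡ 8 (mod 17)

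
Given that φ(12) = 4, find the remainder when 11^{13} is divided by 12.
By Euler: 11^{4} ≡ 1 mod 12 since gcd(11, 12) = 1. 13 = 3×4 + 1. So 11^{13} ≡ 11^{1} ≡ 11 mod 12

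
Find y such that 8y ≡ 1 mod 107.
Since 107 is prime, by Fermat 8^(-1) ≡ 8^{105} ≡ 67 mod 107. Verify: 8 × 67 = 536 ≡ 1 mod 107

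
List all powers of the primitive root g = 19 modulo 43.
19^1, 19^2, ..., 19^{42} mod 43: [19, 17, 22, 31, 30, 11, 37, 15, 27, 40, 29, 35, 20, 36, 39, 10, 18, 41, 5, 9, 42, 24, 26, 21, 12, 13, 32, 6, 28, 16, 3, 14, 8, 23, 7, 4, 33, 25, 2, 38, 34, 1]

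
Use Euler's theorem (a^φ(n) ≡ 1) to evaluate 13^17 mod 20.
By Euler: 13^{8} ≡ 1 (mod 20) since gcd(13, 20) = 1. 17 = 2×8 + 1. So 13^{17} ≡ 13^{1} ≡ 13 (mod 20)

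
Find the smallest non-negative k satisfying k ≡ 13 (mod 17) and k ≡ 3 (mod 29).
M = 17 × 29 = 493. M₁ = 29, y₁ ≡ 10 (mod 17). M₂ = 17, y₂ ≡ 12 (mod 29). k = 13×29×10 + 3×17×12 ≡ 438 (mod 493)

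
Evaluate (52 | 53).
(52/53) = 52^{26} mod 53 = 1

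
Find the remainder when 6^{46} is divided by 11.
By Fermat: 6^{10} ≡ 1 mod 11. 46 = 4×10 + 6. So 6^{46} ≡ 6^{6} ≡ 5 mod 11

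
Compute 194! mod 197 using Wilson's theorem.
(196)! = (194)! × (195) × (196) ≡ -1 mod 197. So (194)! ≡ -1 × [(196)(195)]^(-1) ≡ 98 mod 197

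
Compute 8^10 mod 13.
By repeated squaring (mod 13): 8^{1}≡8, 8^{2}≡12, 8^{4}≡1, 8^{8}≡1. Then 8^{10} = 8^{8+2} ≡ 1 × 12 ≡ 12 (mod 13)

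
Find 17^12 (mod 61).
By repeated squaring (mod 61): 17^{1}≡17, 17^{2}≡45, 17^{4}≡12, 17^{8}≡22. Then 17^{12} = 17^{8+4} ≡ 22 × 12 ≡ 20 (mod 61)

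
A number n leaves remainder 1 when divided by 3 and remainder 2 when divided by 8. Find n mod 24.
M = 3 × 8 = 24. M₁ = 8, y₁ ≡ 2 mod 3. M₂ = 3, y₂ ≡ 3 mod 8. n = 1×8×2 + 2×3×3 ≡ 10 mod 24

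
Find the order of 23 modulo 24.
Powers of 23 mod 24: 23^1≡23, 23^2≡1. So the order of 23 is 2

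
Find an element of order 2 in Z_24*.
19 has order 2 mod 24 since 19^{2} ≡ 1 (mod 24) and no smaller power works.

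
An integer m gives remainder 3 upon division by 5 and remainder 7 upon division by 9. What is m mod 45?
M = 5 × 9 = 45. M₁ = 9, y₁ ≡ 4 mod 5. M₂ = 5, y₂ ≡ 2 mod 9. m = 3×9×4 + 7×5×2 ≡ 43 mod 45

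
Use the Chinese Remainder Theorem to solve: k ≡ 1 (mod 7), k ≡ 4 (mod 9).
M = 7 × 9 = 63. M₁ = 9, y₁ ≡ 4 (mod 7). M₂ = 7, y₂ ≡ 4 (mod 9). k = 1×9×4 + 4×7×4 ≡ 22 (mod 63)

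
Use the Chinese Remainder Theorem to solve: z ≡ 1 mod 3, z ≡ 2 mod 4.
M = 3 × 4 = 12. M₁ = 4, y₁ ≡ 1 mod 3. M₂ = 3, y₂ ≡ 3 mod 4. z = 1×4×1 + 2×3×3 ≡ 10 mod 12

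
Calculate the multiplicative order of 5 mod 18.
Powers of 5 mod 18: 5^1≡5, 5^2≡7, 5^3≡17, 5^4≡13, 5^5≡11, 5^6≡1. So the order of 5 is 6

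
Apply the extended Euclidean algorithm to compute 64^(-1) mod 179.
Extended GCD: 64(14) + 179(-5) = 1. So 64^(-1) ≡ 14 (mod 179). Verify: 64 × 14 = 896 ≡ 1 (mod 179)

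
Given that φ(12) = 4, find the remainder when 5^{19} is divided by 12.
By Euler: 5^{4} ≡ 1 mod 12 since gcd(5, 12) = 1. 19 = 4×4 + 3. So 5^{19} ≡ 5^{3} ≡ 5 mod 12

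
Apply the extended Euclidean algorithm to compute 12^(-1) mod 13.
Extended GCD: 12(-1) + 13(1) = 1. So 12^(-1) ≡ -1 ≡ 12 (mod 13). Verify: 12 × 12 = 144 ≡ 1 (mod 13)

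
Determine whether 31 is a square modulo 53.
By Euler's criterion: 31^{26} ≡ 52 mod 53. Since this equals -1 (≡ 52), 31 is not a QR.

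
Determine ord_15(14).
Powers of 14 mod 15: 14^1≡14, 14^2≡1. So the order of 14 is 2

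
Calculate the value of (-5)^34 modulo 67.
By repeated squaring mod 67: (-5)^{1}≡62, (-5)^{2}≡25, (-5)^{4}≡22, (-5)^{8}≡15, (-5)^{16}≡24, (-5)^{32}≡40. Then (-5)^{34} = (-5)^{32+2} ≡ 40 × 25 ≡ 62 mod 67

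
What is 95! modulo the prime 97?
(96)! = (95)! × (96) ≡ -1 mod 97. So (95)! ≡ -1 × (96)^(-1) ≡ (-1)×(-1) = 1 mod 97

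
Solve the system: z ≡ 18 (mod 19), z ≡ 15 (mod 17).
M = 19 × 17 = 323. M₁ = 17, y₁ ≡ 9 (mod 19). M₂ = 19, y₂ ≡ 9 (mod 17). z = 18×17×9 + 15×19×9 ≡ 151 (mod 323)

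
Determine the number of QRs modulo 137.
The squaring map on Z_137* is 2-to-1, so there are (136)/2 = 68 QRs.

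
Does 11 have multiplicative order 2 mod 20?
Powers of 11 mod 20: 11^1≡11, 11^2≡1. First k with 11^k≡1 is k=2. Yes, ord_20(11) = 2.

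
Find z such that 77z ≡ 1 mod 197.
Since 197 is prime, by Fermat 77^(-1) ≡ 77^{195} ≡ 87 mod 197. Verify: 77 × 87 = 6699 ≡ 1 mod 197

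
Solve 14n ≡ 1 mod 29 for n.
Since 29 is prime, by Fermat 14^(-1) ≡ 14^{27} ≡ 27 mod 29. Verify: 14 × 27 = 378 ≡ 1 mod 29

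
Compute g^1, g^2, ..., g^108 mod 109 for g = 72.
72^1, 72^2, ..., 72^{108} mod 109: [72, 61, 32, 15, 99, 43, 44, 7, 68, 100, 6, 105, 39, 83, 90, 49, 40, 46, 42, 81, 55, 36, 85, 16, 62, 104, 76, 22, 58, 34, 50, 3, 107, 74, 96, 45, 79, 20, 23, 21, 95, 82, 18, 97, 8, 31, 52, 38, 11, 29, 17, 25, 56, 108, 37, 48, 77, 94, 10, 66, 65, 102, 41, 9, 103, 4, 70, 26, 19, 60, 69, 63, 67, 28, 54, 73, 24, 93, 47, 5, 33, 87, 51, 75, 59, 106, 2, 35, 13, 64, 30, 89, 86, 88, 14, 27, 91, 12, 101, 78, 57, 71, 98, 80, 92, 84, 53, 1]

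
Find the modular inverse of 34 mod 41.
Since 41 is prime, by Fermat 34^(-1) ≡ 34^{39} ≡ 35 mod 41. Verify: 34 × 35 = 1190 ≡ 1 mod 41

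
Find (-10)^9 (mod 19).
By repeated squaring (mod 19): (-10)^{1}≡9, (-10)^{2}≡5, (-10)^{4}≡6, (-10)^{8}≡17. Then (-10)^{9} = (-10)^{8+1} ≡ 17 × 9 ≡ 1 (mod 19)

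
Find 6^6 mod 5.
Using Fermat: 6^{4} ≡ 1 mod 5. 6 ≡ 2 mod 4. So 6^{6} ≡ 6^{2} ≡ 1 mod 5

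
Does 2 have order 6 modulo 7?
2^{3} ≡ 1 mod 7 and 3 < 6, so ord_7(2) = 3 ≠ 6 and 2 is not a primitive root.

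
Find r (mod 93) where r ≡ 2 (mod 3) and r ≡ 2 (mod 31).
M = 3 × 31 = 93. M₁ = 31, y₁ ≡ 1 (mod 3). M₂ = 3, y₂ ≡ 21 (mod 31). r = 2×31×1 + 2×3×21 ≡ 2 (mod 93)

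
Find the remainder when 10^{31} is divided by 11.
By Fermat: 10^{10} ≡ 1 mod 11. 31 = 3×10 + 1. So 10^{31} ≡ 10^{1} ≡ 10 mod 11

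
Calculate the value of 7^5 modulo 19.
By repeated squaring mod 19: 7^{1}≡7, 7^{2}≡11, 7^{4}≡7. Then 7^{5} = 7^{4+1} ≡ 7 × 7 ≡ 11 mod 19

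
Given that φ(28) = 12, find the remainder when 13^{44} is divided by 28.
By Euler: 13^{12} ≡ 1 (mod 28) since gcd(13, 28) = 1. 44 = 3×12 + 8. So 13^{44} ≡ 13^{8} ≡ 1 (mod 28)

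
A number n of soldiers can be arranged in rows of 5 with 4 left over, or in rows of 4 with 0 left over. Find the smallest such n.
M = 5 × 4 = 20. M₁ = 4, y₁ ≡ 4 (mod 5). M₂ = 5, y₂ ≡ 1 (mod 4). n = 4×4×4 + 0×5×1 ≡ 4 (mod 20)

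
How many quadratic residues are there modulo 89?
For prime 89, there are (p-1)/2 = (89-1)/2 = 44 quadratic residues (excluding 0).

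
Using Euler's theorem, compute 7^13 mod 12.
By Euler: 7^{4} ≡ 1 mod 12 since gcd(7, 12) = 1. 13 = 3×4 + 1. So 7^{13} ≡ 7^{1} ≡ 7 mod 12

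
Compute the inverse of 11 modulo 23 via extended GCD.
Extended GCD: 11(-2) + 23(1) = 1. So 11^(-1) ≡ -2 ≡ 21 mod 23. Verify: 11 × 21 = 231 ≡ 1 mod 23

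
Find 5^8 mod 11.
By repeated squaring mod 11: 5^{1}≡5, 5^{2}≡3, 5^{4}≡9, 5^{8}≡4. So 5^{8} ≡ 4 mod 11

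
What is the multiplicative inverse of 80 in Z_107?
Since 107 is prime, by Fermat 80^(-1) ≡ 80^{105} ≡ 103 (mod 107). Verify: 80 × 103 = 8240 ≡ 1 (mod 107)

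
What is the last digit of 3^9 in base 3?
By repeated squaring (mod 3): 3^{1}≡0, 3^{2}≡0, 3^{4}≡0, 3^{8}≡0. Then 3^{9} = 3^{8+1} ≡ 0 × 0 ≡ 0 (mod 3)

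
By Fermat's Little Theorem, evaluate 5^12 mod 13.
By Fermat's Little Theorem, 5^{12} ≡ 1 mod 13 since 13 is prime and gcd(5, 13) = 1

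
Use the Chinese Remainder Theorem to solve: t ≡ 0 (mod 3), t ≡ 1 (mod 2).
M = 3 × 2 = 6. M₁ = 2, y₁ ≡ 2 (mod 3). M₂ = 3, y₂ ≡ 1 (mod 2). t = 0×2×2 + 1×3×1 ≡ 3 (mod 6)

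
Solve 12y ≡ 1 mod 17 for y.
Since 17 is prime, by Fermat 12^(-1) ≡ 12^{15} ≡ 10 mod 17. Verify: 12 × 10 = 120 ≡ 1 mod 17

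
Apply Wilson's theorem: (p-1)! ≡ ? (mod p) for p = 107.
By Wilson's theorem, (106)! ≡ -1 ≡ 106 (mod 107)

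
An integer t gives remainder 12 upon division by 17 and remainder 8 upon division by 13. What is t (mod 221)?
M = 17 × 13 = 221. M₁ = 13, y₁ ≡ 4 (mod 17). M₂ = 17, y₂ ≡ 10 (mod 13). t = 12×13×4 + 8×17×10 ≡ 216 (mod 221)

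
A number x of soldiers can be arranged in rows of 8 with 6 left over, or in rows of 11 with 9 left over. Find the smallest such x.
M = 8 × 11 = 88. M₁ = 11, y₁ ≡ 3 (mod 8). M₂ = 8, y₂ ≡ 7 (mod 11). x = 6×11×3 + 9×8×7 ≡ 86 (mod 88)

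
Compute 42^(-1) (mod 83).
Since 83 is prime, by Fermat 42^(-1) ≡ 42^{81} ≡ 2 (mod 83). Verify: 42 × 2 = 84 ≡ 1 (mod 83)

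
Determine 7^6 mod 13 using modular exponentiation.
By repeated squaring mod 13: 7^{1}≡7, 7^{2}≡10, 7^{4}≡9. Then 7^{6} = 7^{4+2} ≡ 9 × 10 ≡ 12 mod 13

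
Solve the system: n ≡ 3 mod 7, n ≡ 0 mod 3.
M = 7 × 3 = 21. M₁ = 3, y₁ ≡ 5 mod 7. M₂ = 7, y₂ ≡ 1 mod 3. n = 3×3×5 + 0×7×1 ≡ 3 mod 21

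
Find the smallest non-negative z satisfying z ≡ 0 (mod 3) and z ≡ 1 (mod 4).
M = 3 × 4 = 12. M₁ = 4, y₁ ≡ 1 (mod 3). M₂ = 3, y₂ ≡ 3 (mod 4). z = 0×4×1 + 1×3×3 ≡ 9 (mod 12)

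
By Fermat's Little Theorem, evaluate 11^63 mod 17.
By Fermat: 11^{16} ≡ 1 mod 17. 63 = 3×16 + 15. So 11^{63} ≡ 11^{15} ≡ 14 mod 17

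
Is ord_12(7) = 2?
Powers of 7 mod 12: 7^1≡7, 7^2≡1. First k with 7^k≡1 is k=2. Yes, ord_12(7) = 2.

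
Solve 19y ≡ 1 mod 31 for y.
Since 31 is prime, by Fermat 19^(-1) ≡ 19^{29} ≡ 18 mod 31. Verify: 19 × 18 = 342 ≡ 1 mod 31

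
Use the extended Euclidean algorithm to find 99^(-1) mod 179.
Extended GCD: 99(-47) + 179(26) = 1. So 99^(-1) ≡ -47 ≡ 132 (mod 179). Verify: 99 × 132 = 13068 ≡ 1 (mod 179)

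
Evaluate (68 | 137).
(68/137) = 68^{68} mod 137 = 1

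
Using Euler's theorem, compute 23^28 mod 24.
By Euler: 23^{8} ≡ 1 mod 24 since gcd(23, 24) = 1. 28 = 3×8 + 4. So 23^{28} ≡ 23^{4} ≡ 1 mod 24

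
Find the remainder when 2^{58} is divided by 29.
By Fermat: 2^{28} ≡ 1 (mod 29). 58 = 2×28 + 2. So 2^{58} ≡ 2^{2} ≡ 4 (mod 29)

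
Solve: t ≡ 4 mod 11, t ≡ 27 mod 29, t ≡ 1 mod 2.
M = 11 × 29 × 2 = 638. M₁ = 58, y₁ ≡ 4 mod 11. M₂ = 22, y₂ ≡ 4 mod 29. M₃ = 319, y₃ ≡ 1 mod 2. t = 4×58×4 + 27×22×4 + 1×319×1 ≡ 433 mod 638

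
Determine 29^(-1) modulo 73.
Since 73 is prime, by Fermat 29^(-1) ≡ 29^{71} ≡ 68 (mod 73). Verify: 29 × 68 = 1972 ≡ 1 (mod 73)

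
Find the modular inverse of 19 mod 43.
Since 43 is prime, by Fermat 19^(-1) ≡ 19^{41} ≡ 34 (mod 43). Verify: 19 × 34 = 646 ≡ 1 (mod 43)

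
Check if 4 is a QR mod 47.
By Euler's criterion: 4^{23} ≡ 1 (mod 47). Since this equals 1, 4 is a QR.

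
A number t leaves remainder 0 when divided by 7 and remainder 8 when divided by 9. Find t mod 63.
M = 7 × 9 = 63. M₁ = 9, y₁ ≡ 4 mod 7. M₂ = 7, y₂ ≡ 4 mod 9. t = 0×9×4 + 8×7×4 ≡ 35 mod 63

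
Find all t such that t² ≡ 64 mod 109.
The square roots of 64 mod 109 are 8 and 101. Verify: 8² = 64 ≡ 64 mod 109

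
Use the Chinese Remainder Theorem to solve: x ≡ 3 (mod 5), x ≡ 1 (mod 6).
M = 5 × 6 = 30. M₁ = 6, y₁ ≡ 1 (mod 5). M₂ = 5, y₂ ≡ 5 (mod 6). x = 3×6×1 + 1×5×5 ≡ 13 (mod 30)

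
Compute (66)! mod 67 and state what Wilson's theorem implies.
(66)! mod 67 = 66. Since this equals -1 mod 67, Wilson confirms 67 is prime.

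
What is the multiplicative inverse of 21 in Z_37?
Since 37 is prime, by Fermat 21^(-1) ≡ 21^{35} ≡ 30 mod 37. Verify: 21 × 30 = 630 ≡ 1 mod 37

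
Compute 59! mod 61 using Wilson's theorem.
(60)! = (59)! × (60) ≡ -1 mod 61. So (59)! ≡ -1 × (60)^(-1) ≡ (-1)×(-1) = 1 mod 61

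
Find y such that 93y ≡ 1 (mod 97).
Since 97 is prime, by Fermat 93^(-1) ≡ 93^{95} ≡ 24 (mod 97). Verify: 93 × 24 = 2232 ≡ 1 (mod 97)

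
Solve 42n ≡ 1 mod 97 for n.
Since 97 is prime, by Fermat 42^(-1) ≡ 42^{95} ≡ 67 mod 97. Verify: 42 × 67 = 2814 ≡ 1 mod 97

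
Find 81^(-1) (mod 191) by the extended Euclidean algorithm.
Extended GCD: 81(-33) + 191(14) = 1. So 81^(-1) ≡ -33 ≡ 158 (mod 191). Verify: 81 × 158 = 12798 ≡ 1 (mod 191)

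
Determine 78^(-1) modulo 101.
Since 101 is prime, by Fermat 78^(-1) ≡ 78^{99} ≡ 79 (mod 101). Verify: 78 × 79 = 6162 ≡ 1 (mod 101)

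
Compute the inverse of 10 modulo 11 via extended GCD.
Extended GCD: 10(-1) + 11(1) = 1. So 10^(-1) ≡ -1 ≡ 10 mod 11. Verify: 10 × 10 = 100 ≡ 1 mod 11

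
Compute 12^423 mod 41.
Using Fermat: 12^{40} ≡ 1 mod 41. 423 ≡ 23 mod 40. So 12^{423} ≡ 12^{23} ≡ 35 mod 41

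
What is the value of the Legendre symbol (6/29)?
(6/29) = 6^{14} mod 29 = 1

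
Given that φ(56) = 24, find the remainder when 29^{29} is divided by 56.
By Euler: 29^{24} ≡ 1 mod 56 since gcd(29, 56) = 1. 29 = 1×24 + 5. So 29^{29} ≡ 29^{5} ≡ 29 mod 56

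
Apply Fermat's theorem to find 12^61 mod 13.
By Fermat: 12^{12} ≡ 1 mod 13. 61 = 5×12 + 1. So 12^{61} ≡ 12^{1} ≡ 12 mod 13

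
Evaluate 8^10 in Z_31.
By repeated squaring mod 31: 8^{1}≡8, 8^{2}≡2, 8^{4}≡4, 8^{8}≡16. Then 8^{10} = 8^{8+2} ≡ 16 × 2 ≡ 1 mod 31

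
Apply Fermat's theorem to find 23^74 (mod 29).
By Fermat: 23^{28} ≡ 1 (mod 29). 74 = 2×28 + 18. So 23^{74} ≡ 23^{18} ≡ 20 (mod 29)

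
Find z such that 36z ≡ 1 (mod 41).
Since 41 is prime, by Fermat 36^(-1) ≡ 36^{39} ≡ 8 (mod 41). Verify: 36 × 8 = 288 ≡ 1 (mod 41)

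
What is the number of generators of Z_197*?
Number of primitive roots mod 197 = φ(p-1) = φ(196) = 84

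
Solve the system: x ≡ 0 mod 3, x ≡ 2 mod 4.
M = 3 × 4 = 12. M₁ = 4, y₁ ≡ 1 mod 3. M₂ = 3, y₂ ≡ 3 mod 4. x = 0×4×1 + 2×3×3 ≡ 6 mod 12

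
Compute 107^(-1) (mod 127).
Since 127 is prime, by Fermat 107^(-1) ≡ 107^{125} ≡ 19 (mod 127). Verify: 107 × 19 = 2033 ≡ 1 (mod 127)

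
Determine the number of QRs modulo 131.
For prime 131, there are (p-1)/2 = (131-1)/2 = 65 quadratic residues (excluding 0).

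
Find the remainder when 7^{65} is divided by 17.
By Fermat: 7^{16} ≡ 1 (mod 17). 65 = 4×16 + 1. So 7^{65} ≡ 7^{1} ≡ 7 (mod 17)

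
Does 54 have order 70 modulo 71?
54^{5} ≡ 1 mod 71 and 5 < 70, so ord_71(54) = 5 ≠ 70 and 54 is not a primitive root.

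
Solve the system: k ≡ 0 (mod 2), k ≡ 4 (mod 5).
M = 2 × 5 = 10. M₁ = 5, y₁ ≡ 1 (mod 2). M₂ = 2, y₂ ≡ 3 (mod 5). k = 0×5×1 + 4×2×3 ≡ 4 (mod 10)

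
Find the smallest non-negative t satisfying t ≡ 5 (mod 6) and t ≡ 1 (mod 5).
M = 6 × 5 = 30. M₁ = 5, y₁ ≡ 5 (mod 6). M₂ = 6, y₂ ≡ 1 (mod 5). t = 5×5×5 + 1×6×1 ≡ 11 (mod 30)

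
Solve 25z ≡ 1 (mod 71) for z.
Since 71 is prime, by Fermat 25^(-1) ≡ 25^{69} ≡ 54 (mod 71). Verify: 25 × 54 = 1350 ≡ 1 (mod 71)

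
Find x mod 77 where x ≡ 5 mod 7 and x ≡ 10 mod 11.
M = 7 × 11 = 77. M₁ = 11, y₁ ≡ 2 mod 7. M₂ = 7, y₂ ≡ 8 mod 11. x = 5×11×2 + 10×7×8 ≡ 54 mod 77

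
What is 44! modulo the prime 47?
(46)! = (44)! × (45) × (46) ≡ -1 mod 47. So (44)! ≡ -1 × [(46)(45)]^(-1) ≡ 23 mod 47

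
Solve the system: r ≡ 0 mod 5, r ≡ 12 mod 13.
M = 5 × 13 = 65. M₁ = 13, y₁ ≡ 2 mod 5. M₂ = 5, y₂ ≡ 8 mod 13. r = 0×13×2 + 12×5×8 ≡ 25 mod 65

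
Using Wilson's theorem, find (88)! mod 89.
By Wilson's theorem, (88)! ≡ -1 ≡ 88 (mod 89)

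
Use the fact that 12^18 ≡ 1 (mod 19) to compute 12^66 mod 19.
By Fermat: 12^{18} ≡ 1 (mod 19). 66 = 3×18 + 12. So 12^{66} ≡ 12^{12} ≡ 1 (mod 19)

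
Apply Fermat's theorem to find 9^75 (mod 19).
By Fermat: 9^{18} ≡ 1 (mod 19). 75 = 4×18 + 3. So 9^{75} ≡ 9^{3} ≡ 7 (mod 19)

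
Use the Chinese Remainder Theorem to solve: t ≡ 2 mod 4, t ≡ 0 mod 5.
M = 4 × 5 = 20. M₁ = 5, y₁ ≡ 1 mod 4. M₂ = 4, y₂ ≡ 4 mod 5. t = 2×5×1 + 0×4×4 ≡ 10 mod 20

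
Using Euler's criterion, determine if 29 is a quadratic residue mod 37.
By Euler's criterion: 29^{18} ≡ 36 mod 37. Since this equals -1 (≡ 36), 29 is not a QR.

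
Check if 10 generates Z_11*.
10^{2} ≡ 1 mod 11 and 2 < 10, so ord_11(10) = 2 ≠ 10 and 10 is not a primitive root.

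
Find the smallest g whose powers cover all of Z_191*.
g = 19. For each prime q|190: 19^{95}≡190, 19^{38}≡39, 19^{10}≡52, none ≡ 1, so ord_191(19) = 190 and 19 is a primitive root.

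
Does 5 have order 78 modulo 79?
5^{39} ≡ 1 mod 79 and 39 < 78, so ord_79(5) = 39 ≠ 78 and 5 is not a primitive root.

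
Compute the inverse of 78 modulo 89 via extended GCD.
Extended GCD: 78(8) + 89(-7) = 1. So 78^(-1) ≡ 8 (mod 89). Verify: 78 × 8 = 624 ≡ 1 (mod 89)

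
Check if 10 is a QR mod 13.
By Euler's criterion: 10^{6} ≡ 1 mod 13. Since this equals 1, 10 is a QR.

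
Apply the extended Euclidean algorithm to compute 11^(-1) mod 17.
Extended GCD: 11(-3) + 17(2) = 1. So 11^(-1) ≡ -3 ≡ 14 mod 17. Verify: 11 × 14 = 154 ≡ 1 mod 17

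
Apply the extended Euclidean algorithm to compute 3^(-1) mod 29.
Extended GCD: 3(10) + 29(-1) = 1. So 3^(-1) ≡ 10 mod 29. Verify: 3 × 10 = 30 ≡ 1 mod 29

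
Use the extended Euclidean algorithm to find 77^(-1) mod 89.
Extended GCD: 77(37) + 89(-32) = 1. So 77^(-1) ≡ 37 (mod 89). Verify: 77 × 37 = 2849 ≡ 1 (mod 89)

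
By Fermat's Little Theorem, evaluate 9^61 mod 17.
By Fermat: 9^{16} ≡ 1 mod 17. 61 = 3×16 + 13. So 9^{61} ≡ 9^{13} ≡ 8 mod 17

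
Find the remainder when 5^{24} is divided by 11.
By Fermat: 5^{10} ≡ 1 mod 11. 24 = 2×10 + 4. So 5^{24} ≡ 5^{4} ≡ 9 mod 11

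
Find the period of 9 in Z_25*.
Powers of 9 mod 25: 9^1≡9, 9^2≡6, 9^3≡4, 9^4≡11, 9^5≡24, 9^6≡16, 9^7≡19, 9^8≡21, 9^9≡14, 9^10≡1. So the order of 9 is 10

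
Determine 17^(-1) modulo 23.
Since 23 is prime, by Fermat 17^(-1) ≡ 17^{21} ≡ 19 mod 23. Verify: 17 × 19 = 323 ≡ 1 mod 23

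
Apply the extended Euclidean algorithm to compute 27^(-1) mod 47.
Extended GCD: 27(7) + 47(-4) = 1. So 27^(-1) ≡ 7 mod 47. Verify: 27 × 7 = 189 ≡ 1 mod 47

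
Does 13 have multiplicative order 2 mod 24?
Powers of 13 mod 24: 13^1≡13, 13^2≡1. First k with 13^k≡1 is k=2. Yes, ord_24(13) = 2.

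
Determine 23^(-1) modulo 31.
Since 31 is prime, by Fermat 23^(-1) ≡ 23^{29} ≡ 27 (mod 31). Verify: 23 × 27 = 621 ≡ 1 (mod 31)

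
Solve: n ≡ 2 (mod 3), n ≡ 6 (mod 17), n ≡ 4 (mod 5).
M = 3 × 17 × 5 = 255. M₁ = 85, y₁ ≡ 1 (mod 3). M₂ = 15, y₂ ≡ 8 (mod 17). M₃ = 51, y₃ ≡ 1 (mod 5). n = 2×85×1 + 6×15×8 + 4×51×1 ≡ 74 (mod 255)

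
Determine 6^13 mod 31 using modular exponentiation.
By repeated squaring mod 31: 6^{1}≡6, 6^{2}≡5, 6^{4}≡25, 6^{8}≡5. Then 6^{13} = 6^{8+4+1} ≡ 5 × 25 × 6 ≡ 6 mod 31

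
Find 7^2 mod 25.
7^{2} = 49 ≡ 24 mod 25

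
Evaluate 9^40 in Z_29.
Using Fermat: 9^{28} ≡ 1 (mod 29). 40 ≡ 12 (mod 28). So 9^{40} ≡ 9^{12} ≡ 24 (mod 29)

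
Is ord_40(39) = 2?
Powers of 39 mod 40: 39^1≡39, 39^2≡1. First k with 39^k≡1 is k=2. Yes, ord_40(39) = 2.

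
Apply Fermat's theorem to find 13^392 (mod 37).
By Fermat: 13^{36} ≡ 1 (mod 37). 392 ≡ 32 (mod 36). So 13^{392} ≡ 13^{32} ≡ 12 (mod 37)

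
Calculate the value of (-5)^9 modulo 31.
By repeated squaring (mod 31): (-5)^{1}≡26, (-5)^{2}≡25, (-5)^{4}≡5, (-5)^{8}≡25. Then (-5)^{9} = (-5)^{8+1} ≡ 25 × 26 ≡ 30 (mod 31)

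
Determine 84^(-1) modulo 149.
Since 149 is prime, by Fermat 84^(-1) ≡ 84^{147} ≡ 55 (mod 149). Verify: 84 × 55 = 4620 ≡ 1 (mod 149)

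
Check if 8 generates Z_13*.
8^{4} ≡ 1 (mod 13) and 4 < 12, so ord_13(8) = 4 ≠ 12 and 8 is not a primitive root.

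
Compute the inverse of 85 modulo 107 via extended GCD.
Extended GCD: 85(34) + 107(-27) = 1. So 85^(-1) ≡ 34 mod 107. Verify: 85 × 34 = 2890 ≡ 1 mod 107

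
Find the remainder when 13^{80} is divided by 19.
By Fermat: 13^{18} ≡ 1 mod 19. 80 = 4×18 + 8. So 13^{80} ≡ 13^{8} ≡ 16 mod 19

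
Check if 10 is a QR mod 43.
By Euler's criterion: 10^{21} ≡ 1 (mod 43). Since this equals 1, 10 is a QR.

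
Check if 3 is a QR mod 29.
By Euler's criterion: 3^{14} ≡ 28 (mod 29). Since this equals -1 (≡ 28), 3 is not a QR.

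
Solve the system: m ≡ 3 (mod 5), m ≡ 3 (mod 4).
M = 5 × 4 = 20. M₁ = 4, y₁ ≡ 4 (mod 5). M₂ = 5, y₂ ≡ 1 (mod 4). m = 3×4×4 + 3×5×1 ≡ 3 (mod 20)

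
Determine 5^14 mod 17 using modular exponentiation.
By repeated squaring mod 17: 5^{1}≡5, 5^{2}≡8, 5^{4}≡13, 5^{8}≡16. Then 5^{14} = 5^{8+4+2} ≡ 16 × 13 × 8 ≡ 15 mod 17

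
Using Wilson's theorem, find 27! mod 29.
(28)! = (27)! × (28) ≡ -1 (mod 29). So (27)! ≡ -1 × (28)^(-1) ≡ (-1)×(-1) = 1 (mod 29)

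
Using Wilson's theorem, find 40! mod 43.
(42)! = (40)! × (41) × (42) ≡ -1 (mod 43). So (40)! ≡ -1 × [(42)(41)]^(-1) ≡ 21 (mod 43)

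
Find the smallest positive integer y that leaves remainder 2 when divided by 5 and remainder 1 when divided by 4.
M = 5 × 4 = 20. M₁ = 4, y₁ ≡ 4 mod 5. M₂ = 5, y₂ ≡ 1 mod 4. y = 2×4×4 + 1×5×1 ≡ 17 mod 20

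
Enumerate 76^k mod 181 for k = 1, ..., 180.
76^1, 76^2, ..., 76^{180} mod 181: [76, 165, 51, 75, 89, 67, 24, 14, 159, 138, 171, 145, 160, 33, 155, 15, 54, 122, 41, 39, 68, 100, 179, 29, 32, 79, 31, 3, 47, 133, 153, 44, 86, 20, 72, 42, 115, 52, 151, 73, 118, 99, 103, 45, 162, 4, 123, 117, 23, 119, 175, 87, 96, 56, 93, 9, 141, 37, 97, 132, 77, 60, 35, 126, 164, 156, 91, 38, 173, 116, 128, 135, 124, 12, 7, 170, 69, 176, 163, 80, 107, 168, 98, 27, 61, 111, 110, 34, 50, 180, 105, 16, 130, 106, 92, 114, 157, 167, 22, 43, 10, 36, 21, 148, 26, 166, 127, 59, 140, 142, 113, 81, 2, 152, 149, 102, 150, 178, 134, 48, 28, 137, 95, 161, 109, 139, 66, 129, 30, 108, 63, 82, 78, 136, 19, 177, 58, 64, 158, 62, 6, 94, 85, 125, 88, 172, 40, 144, 84, 49, 104, 121, 146, 55, 17, 25, 90, 143, 8, 65, 53, 46, 57, 169, 174, 11, 112, 5, 18, 101, 74, 13, 83, 154, 120, 70, 71, 147, 131, 1]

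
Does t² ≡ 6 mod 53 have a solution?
By Euler's criterion: 6^{26} ≡ 1 mod 53. Since this equals 1, 6 is a QR.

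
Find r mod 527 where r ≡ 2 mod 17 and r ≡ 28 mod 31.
M = 17 × 31 = 527. M₁ = 31, y₁ ≡ 11 mod 17. M₂ = 17, y₂ ≡ 11 mod 31. r = 2×31×11 + 28×17×11 ≡ 121 mod 527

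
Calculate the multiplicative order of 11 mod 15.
Powers of 11 mod 15: 11^1≡11, 11^2≡1. ord_15(11) = 2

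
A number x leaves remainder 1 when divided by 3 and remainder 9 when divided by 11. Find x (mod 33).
M = 3 × 11 = 33. M₁ = 11, y₁ ≡ 2 (mod 3). M₂ = 3, y₂ ≡ 4 (mod 11). x = 1×11×2 + 9×3×4 ≡ 31 (mod 33)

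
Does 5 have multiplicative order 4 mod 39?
Powers of 5 mod 39: 5^1≡5, 5^2≡25, 5^3≡8, 5^4≡1. First k with 5^k≡1 is k=4. Yes, ord_39(5) = 4.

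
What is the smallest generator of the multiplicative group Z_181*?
g = 2. For each prime q|180: 2^{90}≡180, 2^{60}≡48, 2^{36}≡59, none ≡ 1, so ord_181(2) = 180 and 2 is a primitive root.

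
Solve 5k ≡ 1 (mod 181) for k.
Since 181 is prime, by Fermat 5^(-1) ≡ 5^{179} ≡ 145 (mod 181). Verify: 5 × 145 = 725 ≡ 1 (mod 181)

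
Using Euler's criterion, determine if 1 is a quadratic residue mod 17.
By Euler's criterion: 1^{8} ≡ 1 mod 17. Since this equals 1, 1 is a QR.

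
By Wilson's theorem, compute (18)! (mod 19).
By Wilson's theorem, (18)! ≡ -1 ≡ 18 (mod 19)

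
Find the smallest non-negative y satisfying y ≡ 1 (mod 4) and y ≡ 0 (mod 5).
M = 4 × 5 = 20. M₁ = 5, y₁ ≡ 1 (mod 4). M₂ = 4, y₂ ≡ 4 (mod 5). y = 1×5×1 + 0×4×4 ≡ 5 (mod 20)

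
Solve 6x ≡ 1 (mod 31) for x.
Since 31 is prime, by Fermat 6^(-1) ≡ 6^{29} ≡ 26 (mod 31). Verify: 6 × 26 = 156 ≡ 1 (mod 31)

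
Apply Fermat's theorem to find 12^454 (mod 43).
By Fermat: 12^{42} ≡ 1 (mod 43). 454 ≡ 34 (mod 42). So 12^{454} ≡ 12^{34} ≡ 40 (mod 43)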